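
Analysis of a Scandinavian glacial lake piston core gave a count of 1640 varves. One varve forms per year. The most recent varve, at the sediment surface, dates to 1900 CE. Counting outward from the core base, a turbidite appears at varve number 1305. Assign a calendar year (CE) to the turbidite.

Between varve 1305 and the sediment surface there are 1640 − 1305 = 335 varves.
The varve at the sediment surface is 1900 CE, so the turbidite dates to 1900 − 335 = 1565 CE.

1565 CE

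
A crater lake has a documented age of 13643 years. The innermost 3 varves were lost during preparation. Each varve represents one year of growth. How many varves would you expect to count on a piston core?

Expected varves over 13643 years: 13643.
13643 − 3 missed = 13640 varves expected in the prepared section.

13640 varves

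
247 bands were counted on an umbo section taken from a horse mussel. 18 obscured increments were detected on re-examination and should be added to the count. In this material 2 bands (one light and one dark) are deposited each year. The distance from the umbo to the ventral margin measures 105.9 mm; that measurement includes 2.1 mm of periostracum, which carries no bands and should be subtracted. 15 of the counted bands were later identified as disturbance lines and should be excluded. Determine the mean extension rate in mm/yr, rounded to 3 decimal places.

0.830 mm/yr

After corrections the count is 247 − 15 + 18 = 250 bands.
Dividing by 2 bands per year: 250 / 2 = 125 years.
The growth record spans 105.9 − 2.1 = 103.8 mm.
103.8 mm over 125 years gives 103.8 / 125 ≈ 0.830 mm/yr.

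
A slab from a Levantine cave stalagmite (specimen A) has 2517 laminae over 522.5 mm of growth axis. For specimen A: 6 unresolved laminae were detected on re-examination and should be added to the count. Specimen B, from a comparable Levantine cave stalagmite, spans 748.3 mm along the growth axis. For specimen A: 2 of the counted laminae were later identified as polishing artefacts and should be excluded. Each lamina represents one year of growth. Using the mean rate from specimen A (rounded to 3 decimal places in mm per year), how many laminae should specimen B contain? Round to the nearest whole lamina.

Specimen A: correcting the raw count gives 2517 − 2 + 6 = 2521 true laminae.
A: Extension rate ≈ 522.5 / 2521 = 0.207 mm/year.
Specimen B: 748.3 mm / 0.207 mm per year = 3614.98 years ≈ 3615 laminae.

3615 laminae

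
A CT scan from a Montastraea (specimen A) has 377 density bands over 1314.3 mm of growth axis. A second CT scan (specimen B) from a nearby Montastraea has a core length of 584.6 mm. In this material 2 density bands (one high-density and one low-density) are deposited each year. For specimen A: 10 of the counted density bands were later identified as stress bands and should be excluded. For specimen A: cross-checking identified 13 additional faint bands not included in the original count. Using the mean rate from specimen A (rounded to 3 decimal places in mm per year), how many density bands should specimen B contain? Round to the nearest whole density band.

Specimen A: true density band count = 377 − 10 + 13 = 380.
Specimen A: with 2 density bands per year, 380 / 2 = 190 years.
A: Extension rate ≈ 1314.3 / 190 = 6.917 mm/yr.
B spans 584.6 / 6.917 = 84.52 years; at 2 density bands per year that is 84.52 × 2 ≈ 169 density bands.

169 density bands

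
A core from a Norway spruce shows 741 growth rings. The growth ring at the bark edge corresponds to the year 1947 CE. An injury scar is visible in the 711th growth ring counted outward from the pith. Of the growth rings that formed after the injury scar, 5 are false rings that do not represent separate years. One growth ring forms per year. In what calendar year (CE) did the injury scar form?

Between growth ring 711 and the bark edge there are 741 − 711 = 30 growth rings.
30 − 5 false = 25 true growth rings after the injury scar.
1947 − 25 = 1922 CE.

1922 CE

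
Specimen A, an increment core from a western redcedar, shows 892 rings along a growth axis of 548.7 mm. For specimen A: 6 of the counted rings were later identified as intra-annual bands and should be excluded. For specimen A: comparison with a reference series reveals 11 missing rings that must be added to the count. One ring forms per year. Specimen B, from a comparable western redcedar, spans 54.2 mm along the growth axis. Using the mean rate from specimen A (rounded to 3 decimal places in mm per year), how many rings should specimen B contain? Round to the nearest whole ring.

89 rings

Specimen A: correcting the raw count gives 892 − 6 + 11 = 897 true rings.
A: Extension rate ≈ 548.7 / 897 = 0.612 mm/year.
B spans 54.2 / 0.612 = 88.56 years ≈ 89 rings.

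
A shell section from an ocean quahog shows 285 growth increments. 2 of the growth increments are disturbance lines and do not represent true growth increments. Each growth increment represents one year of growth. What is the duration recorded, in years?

283 years

Adjusted count: 285 − 2 = 283 growth increments.
At one growth increment per year, that is 283 years.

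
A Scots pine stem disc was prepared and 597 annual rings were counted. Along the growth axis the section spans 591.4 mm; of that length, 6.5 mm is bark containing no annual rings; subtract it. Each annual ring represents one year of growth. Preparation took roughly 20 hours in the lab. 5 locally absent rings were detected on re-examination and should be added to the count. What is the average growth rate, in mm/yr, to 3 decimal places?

0.972 mm/yr

After corrections the count is 597 + 5 = 602 annual rings.
The growth record spans 591.4 − 6.5 = 584.9 mm.
584.9 mm over 602 years gives 584.9 / 602 ≈ 0.972 mm/yr.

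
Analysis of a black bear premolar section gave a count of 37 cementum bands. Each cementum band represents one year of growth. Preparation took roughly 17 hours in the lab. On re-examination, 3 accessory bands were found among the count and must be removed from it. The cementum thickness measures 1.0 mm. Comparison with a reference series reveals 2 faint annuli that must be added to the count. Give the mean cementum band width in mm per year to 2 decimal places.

True cementum band count = 37 − 3 + 2 = 36.
1.0 mm over 36 years gives 1.0 / 36 ≈ 0.03 mm per year.

0.03 mm per year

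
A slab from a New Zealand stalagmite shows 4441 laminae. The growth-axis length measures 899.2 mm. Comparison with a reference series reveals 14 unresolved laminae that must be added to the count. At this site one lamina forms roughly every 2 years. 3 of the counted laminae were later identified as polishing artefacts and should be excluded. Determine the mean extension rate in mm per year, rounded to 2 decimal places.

Correcting the raw count gives 4441 − 3 + 14 = 4452 true laminae.
At 2 years per lamina, 4452 × 2 = 8904 years.
Extension rate ≈ 899.2 / 8904 = 0.10 mm per year.

0.10 mm per year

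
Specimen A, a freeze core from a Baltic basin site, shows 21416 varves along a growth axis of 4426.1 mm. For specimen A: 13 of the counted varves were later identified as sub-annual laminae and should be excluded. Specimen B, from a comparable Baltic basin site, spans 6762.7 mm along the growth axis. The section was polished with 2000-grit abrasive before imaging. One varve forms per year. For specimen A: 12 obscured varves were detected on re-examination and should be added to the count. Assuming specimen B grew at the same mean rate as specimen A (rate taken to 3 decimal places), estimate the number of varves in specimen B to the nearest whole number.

Specimen A: after corrections the count is 21416 − 13 + 12 = 21415 varves.
A: Mean rate = 4426.1 mm / 21415 years ≈ 0.207 mm per year.
Specimen B: 6762.7 mm / 0.207 mm per year = 32670.05 years ≈ 32670 varves.

32670 varves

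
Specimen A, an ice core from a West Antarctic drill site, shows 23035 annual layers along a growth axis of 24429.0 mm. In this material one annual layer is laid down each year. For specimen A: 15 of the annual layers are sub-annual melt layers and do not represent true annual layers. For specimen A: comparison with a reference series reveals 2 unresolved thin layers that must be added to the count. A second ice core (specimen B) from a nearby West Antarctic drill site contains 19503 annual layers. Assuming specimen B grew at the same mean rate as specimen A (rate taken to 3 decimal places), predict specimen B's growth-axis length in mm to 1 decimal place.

20692.7 mm

Specimen A: correcting the raw count gives 23035 − 15 + 2 = 23022 true annual layers.
A: Extension rate ≈ 24429.0 / 23022 = 1.061 mm/year.
Length of B = 1.061 × 19503 = 20692.7 mm.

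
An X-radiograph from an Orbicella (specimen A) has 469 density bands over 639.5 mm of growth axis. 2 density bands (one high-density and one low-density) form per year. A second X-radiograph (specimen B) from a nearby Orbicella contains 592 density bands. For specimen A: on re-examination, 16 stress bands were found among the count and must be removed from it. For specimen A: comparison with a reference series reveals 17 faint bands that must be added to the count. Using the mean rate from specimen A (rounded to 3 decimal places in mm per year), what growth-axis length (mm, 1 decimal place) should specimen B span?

805.4 mm

Specimen A: correcting the raw count gives 469 − 16 + 17 = 470 true density bands.
Specimen A: 470 density bands at 2 per year is 470 / 2 = 235 years.
A: Mean rate = 639.5 mm / 235 years ≈ 2.721 mm/year.
Specimen B: with 2 density bands per year, 592 / 2 = 296 years. For B, 2.721 mm/year × 296 years = 805.4 mm.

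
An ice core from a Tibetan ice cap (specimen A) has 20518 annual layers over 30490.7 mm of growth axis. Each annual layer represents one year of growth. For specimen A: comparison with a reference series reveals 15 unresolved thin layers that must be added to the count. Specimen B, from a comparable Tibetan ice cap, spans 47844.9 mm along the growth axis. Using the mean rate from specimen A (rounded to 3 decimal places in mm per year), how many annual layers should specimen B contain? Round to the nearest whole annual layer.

Specimen A: adjusted count: 20518 + 15 = 20533 annual layers.
A: Mean rate = 30490.7 mm / 20533 years ≈ 1.485 mm/year.
Specimen B: 47844.9 mm / 1.485 mm per year = 32218.79 years ≈ 32219 annual layers.

32219 annual layers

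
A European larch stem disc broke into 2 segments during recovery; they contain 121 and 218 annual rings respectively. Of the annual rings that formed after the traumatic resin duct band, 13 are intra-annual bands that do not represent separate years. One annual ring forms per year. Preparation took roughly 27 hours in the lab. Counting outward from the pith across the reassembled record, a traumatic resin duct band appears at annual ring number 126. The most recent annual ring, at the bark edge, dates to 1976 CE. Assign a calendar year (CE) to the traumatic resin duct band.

1776 CE

Total annual rings = 121 + 218 = 339.
339 − 126 = 213 annual rings lie beyond the traumatic resin duct band toward the bark edge.
Removing the 13 false annual rings leaves 213 − 13 = 200 true annual rings beyond the traumatic resin duct band.
1976 − 200 = 1776 CE.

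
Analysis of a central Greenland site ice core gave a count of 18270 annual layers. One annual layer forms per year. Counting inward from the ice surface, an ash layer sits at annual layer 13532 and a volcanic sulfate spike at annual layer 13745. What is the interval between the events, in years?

213 years

13745 − 13532 = 213 annual layers lie between the two events.
At one annual layer per year, 213 years elapsed between them.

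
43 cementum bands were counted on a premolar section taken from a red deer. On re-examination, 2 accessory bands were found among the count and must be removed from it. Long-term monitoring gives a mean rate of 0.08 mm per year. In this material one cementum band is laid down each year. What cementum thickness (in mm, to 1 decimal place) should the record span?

Correcting the raw count gives 43 − 2 = 41 true cementum bands.
Length ≈ 0.08 × 41 = 3.3 mm.

3.3 mm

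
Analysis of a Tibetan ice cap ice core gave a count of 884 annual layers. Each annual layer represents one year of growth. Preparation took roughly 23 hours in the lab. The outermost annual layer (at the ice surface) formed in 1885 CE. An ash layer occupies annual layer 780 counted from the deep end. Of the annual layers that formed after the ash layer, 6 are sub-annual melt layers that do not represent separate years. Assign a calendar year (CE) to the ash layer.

The ash layer sits at annual layer 780 from the deep end, so 884 − 780 = 104 annual layers formed after it.
104 − 6 false = 98 true annual layers after the ash layer.
Counting back 98 years from 1885 CE places the ash layer in 1885 − 98 = 1787 CE.

1787 CE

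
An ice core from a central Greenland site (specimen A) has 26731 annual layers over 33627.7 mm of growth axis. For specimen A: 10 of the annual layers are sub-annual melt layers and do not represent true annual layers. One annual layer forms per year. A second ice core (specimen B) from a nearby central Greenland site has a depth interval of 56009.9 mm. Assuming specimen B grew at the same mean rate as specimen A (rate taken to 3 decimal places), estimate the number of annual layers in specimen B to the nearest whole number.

44523 annual layers

Specimen A: true annual layer count = 26731 − 10 = 26721.
A: Mean rate = 33627.7 mm / 26721 years ≈ 1.258 mm/year.
Specimen B: 56009.9 mm / 1.258 mm per year = 44522.97 years ≈ 44523 annual layers.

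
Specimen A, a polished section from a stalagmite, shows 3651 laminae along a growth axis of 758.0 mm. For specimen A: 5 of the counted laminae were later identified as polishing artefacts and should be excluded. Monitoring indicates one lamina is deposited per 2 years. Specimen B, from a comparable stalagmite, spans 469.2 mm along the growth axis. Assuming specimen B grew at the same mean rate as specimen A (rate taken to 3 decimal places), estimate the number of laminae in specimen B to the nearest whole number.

Specimen A: after corrections the count is 3651 − 5 = 3646 laminae.
Specimen A: 3646 laminae at 2 years each span 3646 × 2 = 7292 years.
A: Extension rate ≈ 758.0 / 7292 = 0.104 mm/year.
For B, 469.2 / 0.104 = 4511.54 years; at 2 years per lamina that is 4511.54 / 2 ≈ 2256 laminae.

2256 laminae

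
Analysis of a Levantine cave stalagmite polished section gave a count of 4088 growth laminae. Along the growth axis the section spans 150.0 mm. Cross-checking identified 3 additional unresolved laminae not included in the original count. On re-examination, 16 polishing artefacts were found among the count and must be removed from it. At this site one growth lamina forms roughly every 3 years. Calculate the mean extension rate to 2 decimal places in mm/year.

0.01 mm/year

Adjusted count: 4088 − 16 + 3 = 4075 growth laminae.
Multiplying by 3 years per growth lamina: 4075 × 3 = 12225 years.
Mean rate = 150.0 mm / 12225 years ≈ 0.01 mm/year.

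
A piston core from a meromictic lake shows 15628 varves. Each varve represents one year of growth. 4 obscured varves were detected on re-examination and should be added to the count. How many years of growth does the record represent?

15632 years

Adjusted count: 15628 + 4 = 15632 varves.
With a one-to-one varve periodicity this is 15632 years.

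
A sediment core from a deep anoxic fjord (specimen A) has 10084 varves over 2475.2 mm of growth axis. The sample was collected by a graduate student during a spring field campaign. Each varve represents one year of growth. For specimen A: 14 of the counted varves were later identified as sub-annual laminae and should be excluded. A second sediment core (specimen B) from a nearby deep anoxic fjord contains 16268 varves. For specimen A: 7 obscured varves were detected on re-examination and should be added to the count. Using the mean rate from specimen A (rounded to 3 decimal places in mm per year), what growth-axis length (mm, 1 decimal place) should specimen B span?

Specimen A: correcting the raw count gives 10084 − 14 + 7 = 10077 true varves.
A: Mean rate = 2475.2 mm / 10077 years ≈ 0.246 mm per year.
Length of B = 0.246 × 16268 = 4001.9 mm.

4001.9 mm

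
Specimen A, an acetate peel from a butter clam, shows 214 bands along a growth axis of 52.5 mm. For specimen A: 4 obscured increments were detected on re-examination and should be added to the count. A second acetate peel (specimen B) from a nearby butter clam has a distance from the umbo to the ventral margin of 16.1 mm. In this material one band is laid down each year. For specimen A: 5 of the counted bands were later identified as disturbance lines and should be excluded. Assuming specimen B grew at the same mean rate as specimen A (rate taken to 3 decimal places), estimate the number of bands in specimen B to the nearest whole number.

Specimen A: adjusted count: 214 − 5 + 4 = 213 bands.
A: Mean rate = 52.5 mm / 213 years ≈ 0.246 mm per year.
Specimen B: 16.1 mm / 0.246 mm per year = 65.45 years ≈ 65 bands.

65 bands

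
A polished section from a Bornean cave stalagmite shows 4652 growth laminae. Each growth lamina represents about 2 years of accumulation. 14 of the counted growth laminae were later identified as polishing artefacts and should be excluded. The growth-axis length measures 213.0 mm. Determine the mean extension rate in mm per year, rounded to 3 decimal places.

After corrections the count is 4652 − 14 = 4638 growth laminae.
Multiplying by 2 years per growth lamina: 4638 × 2 = 9276 years.
Extension rate ≈ 213.0 / 9276 = 0.023 mm per year.

0.023 mm per year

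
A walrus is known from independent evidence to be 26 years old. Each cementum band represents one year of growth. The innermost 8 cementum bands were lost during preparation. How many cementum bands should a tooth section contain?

18 cementum bands

At one cementum band per year, 26 years correspond to 26 cementum bands.
26 − 8 missed = 18 cementum bands expected in the prepared section.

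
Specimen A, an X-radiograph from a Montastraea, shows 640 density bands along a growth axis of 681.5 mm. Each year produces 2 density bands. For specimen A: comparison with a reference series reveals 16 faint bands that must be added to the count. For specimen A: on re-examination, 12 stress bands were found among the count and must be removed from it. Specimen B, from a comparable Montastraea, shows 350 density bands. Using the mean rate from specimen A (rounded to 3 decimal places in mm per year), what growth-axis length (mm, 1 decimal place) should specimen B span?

370.3 mm

Specimen A: after corrections the count is 640 − 12 + 16 = 644 density bands.
Specimen A: 644 density bands at 2 per year is 644 / 2 = 322 years.
A: Extension rate ≈ 681.5 / 322 = 2.116 mm per year.
Specimen B: with 2 density bands per year, 350 / 2 = 175 years. Length of B = 2.116 × 175 = 370.3 mm.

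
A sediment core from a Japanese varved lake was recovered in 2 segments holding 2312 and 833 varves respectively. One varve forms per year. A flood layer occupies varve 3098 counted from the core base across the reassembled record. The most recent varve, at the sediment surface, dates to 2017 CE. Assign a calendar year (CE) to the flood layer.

1970 CE

Total varves = 2312 + 833 = 3145.
Between varve 3098 and the sediment surface there are 3145 − 3098 = 47 varves.
The varve at the sediment surface is 2017 CE, so the flood layer dates to 2017 − 47 = 1970 CE.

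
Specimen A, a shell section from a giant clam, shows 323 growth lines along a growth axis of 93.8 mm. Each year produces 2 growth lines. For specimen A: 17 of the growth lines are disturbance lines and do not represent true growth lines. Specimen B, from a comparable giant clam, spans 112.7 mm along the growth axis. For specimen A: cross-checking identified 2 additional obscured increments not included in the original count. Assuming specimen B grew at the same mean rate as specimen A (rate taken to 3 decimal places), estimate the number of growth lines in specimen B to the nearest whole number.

370 growth lines

Specimen A: after corrections the count is 323 − 17 + 2 = 308 growth lines.
Specimen A: dividing by 2 growth lines per year: 308 / 2 = 154 years.
A: 93.8 mm over 154 years gives 93.8 / 154 ≈ 0.609 mm per year.
B spans 112.7 / 0.609 = 185.06 years; at 2 growth lines per year that is 185.06 × 2 ≈ 370 growth lines.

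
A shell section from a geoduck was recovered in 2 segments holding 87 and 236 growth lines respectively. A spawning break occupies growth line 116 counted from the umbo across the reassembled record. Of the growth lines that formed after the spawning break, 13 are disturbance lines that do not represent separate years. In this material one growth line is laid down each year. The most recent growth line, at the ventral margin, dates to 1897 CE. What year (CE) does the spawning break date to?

Total growth lines = 87 + 236 = 323.
Between growth line 116 and the ventral margin there are 323 − 116 = 207 growth lines.
207 − 13 false = 194 true growth lines after the spawning break.
1897 − 194 = 1703 CE.

1703 CE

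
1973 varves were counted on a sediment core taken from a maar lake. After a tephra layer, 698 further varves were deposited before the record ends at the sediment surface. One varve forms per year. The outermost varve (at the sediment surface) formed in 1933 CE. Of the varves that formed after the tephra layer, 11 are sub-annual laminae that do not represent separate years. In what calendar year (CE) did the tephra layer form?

1246 CE

698 varves formed after the tephra layer.
Removing the 11 false varves leaves 698 − 11 = 687 true varves beyond the tephra layer.
The varve at the sediment surface is 1933 CE, so the tephra layer dates to 1933 − 687 = 1246 CE.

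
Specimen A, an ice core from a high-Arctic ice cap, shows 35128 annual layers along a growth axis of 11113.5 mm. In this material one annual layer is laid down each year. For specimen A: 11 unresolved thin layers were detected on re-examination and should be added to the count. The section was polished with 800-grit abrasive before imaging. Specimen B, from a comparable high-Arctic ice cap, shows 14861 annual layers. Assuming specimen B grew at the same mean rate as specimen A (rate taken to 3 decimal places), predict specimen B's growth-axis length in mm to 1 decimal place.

4696.1 mm

Specimen A: true annual layer count = 35128 + 11 = 35139.
A: Extension rate ≈ 11113.5 / 35139 = 0.316 mm/year.
Length of B = 0.316 × 14861 = 4696.1 mm.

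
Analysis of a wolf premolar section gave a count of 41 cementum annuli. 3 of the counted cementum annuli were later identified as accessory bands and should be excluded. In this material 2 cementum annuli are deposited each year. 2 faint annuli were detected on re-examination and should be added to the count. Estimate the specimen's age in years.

True cementum annulus count = 41 − 3 + 2 = 40.
Dividing by 2 cementum annuli per year: 40 / 2 = 20 years.

20 years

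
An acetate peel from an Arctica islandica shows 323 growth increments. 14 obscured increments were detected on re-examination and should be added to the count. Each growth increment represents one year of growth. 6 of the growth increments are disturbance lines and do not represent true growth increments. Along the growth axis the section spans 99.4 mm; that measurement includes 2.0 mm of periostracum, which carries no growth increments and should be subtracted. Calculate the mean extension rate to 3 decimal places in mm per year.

0.294 mm per year

Adjusted count: 323 − 6 + 14 = 331 growth increments.
The growth record spans 99.4 − 2.0 = 97.4 mm.
Extension rate ≈ 97.4 / 331 = 0.294 mm per year.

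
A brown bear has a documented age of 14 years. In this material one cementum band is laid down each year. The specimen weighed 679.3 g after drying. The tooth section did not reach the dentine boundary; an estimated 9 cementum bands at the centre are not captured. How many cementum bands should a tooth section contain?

5 cementum bands

At one cementum band per year, 14 years correspond to 14 cementum bands.
Less the 9 uncaptured cementum bands: 14 − 9 = 5.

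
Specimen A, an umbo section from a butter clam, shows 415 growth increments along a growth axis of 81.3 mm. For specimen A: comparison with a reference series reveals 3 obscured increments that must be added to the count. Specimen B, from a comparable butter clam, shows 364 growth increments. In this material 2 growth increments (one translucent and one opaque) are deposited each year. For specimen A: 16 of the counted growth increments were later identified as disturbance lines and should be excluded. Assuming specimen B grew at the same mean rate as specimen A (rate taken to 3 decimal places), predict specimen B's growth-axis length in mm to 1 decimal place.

73.5 mm

Specimen A: true growth increment count = 415 − 16 + 3 = 402.
Specimen A: with 2 growth increments per year, 402 / 2 = 201 years.
A: Extension rate ≈ 81.3 / 201 = 0.404 mm/yr.
Specimen B: with 2 growth increments per year, 364 / 2 = 182 years. For B, 0.404 mm/year × 182 years = 73.5 mm.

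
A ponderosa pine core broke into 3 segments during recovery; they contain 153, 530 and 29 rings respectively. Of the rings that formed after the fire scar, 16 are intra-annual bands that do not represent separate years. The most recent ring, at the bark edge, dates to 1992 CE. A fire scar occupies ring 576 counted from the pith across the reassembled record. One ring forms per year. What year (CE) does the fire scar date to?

Total rings = 153 + 530 + 29 = 712.
712 − 576 = 136 rings lie beyond the fire scar toward the bark edge.
Excluding 16 false rings: 136 − 16 = 120.
Counting back 120 years from 1992 CE places the fire scar in 1992 − 120 = 1872 CE.

1872 CE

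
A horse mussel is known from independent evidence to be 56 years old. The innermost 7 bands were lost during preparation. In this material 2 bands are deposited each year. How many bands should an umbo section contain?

105 bands

With 2 bands per year, 56 years would produce 56 × 2 = 112 bands.
112 − 7 missed = 105 bands expected in the prepared section.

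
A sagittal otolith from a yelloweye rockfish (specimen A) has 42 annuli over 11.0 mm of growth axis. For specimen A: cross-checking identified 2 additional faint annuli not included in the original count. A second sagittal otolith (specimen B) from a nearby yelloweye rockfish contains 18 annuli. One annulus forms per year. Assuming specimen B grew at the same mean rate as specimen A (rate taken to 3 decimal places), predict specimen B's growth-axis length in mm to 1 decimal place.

Specimen A: after corrections the count is 42 + 2 = 44 annuli.
A: Mean rate = 11.0 mm / 44 years ≈ 0.250 mm/yr.
For B, 0.250 mm/year × 18 years = 4.5 mm.

4.5 mm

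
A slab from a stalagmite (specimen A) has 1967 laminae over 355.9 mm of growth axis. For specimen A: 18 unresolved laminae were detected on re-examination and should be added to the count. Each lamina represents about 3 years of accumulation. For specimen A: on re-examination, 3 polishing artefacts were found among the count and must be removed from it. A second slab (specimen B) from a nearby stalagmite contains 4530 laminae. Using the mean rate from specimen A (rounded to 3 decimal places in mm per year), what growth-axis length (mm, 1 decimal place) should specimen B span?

Specimen A: correcting the raw count gives 1967 − 3 + 18 = 1982 true laminae.
Specimen A: at 3 years per lamina, 1982 × 3 = 5946 years.
A: Mean rate = 355.9 mm / 5946 years ≈ 0.060 mm/yr.
Specimen B: multiplying by 3 years per lamina: 4530 × 3 = 13590 years. B's length ≈ 0.060 × 13590 = 815.4 mm.

815.4 mm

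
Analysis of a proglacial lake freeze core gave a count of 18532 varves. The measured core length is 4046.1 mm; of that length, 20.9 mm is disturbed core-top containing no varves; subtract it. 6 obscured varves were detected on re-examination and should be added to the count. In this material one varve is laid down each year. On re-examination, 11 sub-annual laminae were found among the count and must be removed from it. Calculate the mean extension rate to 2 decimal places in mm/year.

Adjusted count: 18532 − 11 + 6 = 18527 varves.
Net length = 4046.1 − 20.9 = 4025.2 mm.
4025.2 mm over 18527 years gives 4025.2 / 18527 ≈ 0.22 mm/year.

0.22 mm/year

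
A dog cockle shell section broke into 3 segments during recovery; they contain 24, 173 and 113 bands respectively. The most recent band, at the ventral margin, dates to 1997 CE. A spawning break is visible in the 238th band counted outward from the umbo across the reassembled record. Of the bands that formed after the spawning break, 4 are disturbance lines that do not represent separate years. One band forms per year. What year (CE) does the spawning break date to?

Total bands = 24 + 173 + 113 = 310.
310 − 238 = 72 bands lie beyond the spawning break toward the ventral margin.
72 − 4 false = 68 true bands after the spawning break.
Counting back 68 years from 1997 CE places the spawning break in 1997 − 68 = 1929 CE.

1929 CE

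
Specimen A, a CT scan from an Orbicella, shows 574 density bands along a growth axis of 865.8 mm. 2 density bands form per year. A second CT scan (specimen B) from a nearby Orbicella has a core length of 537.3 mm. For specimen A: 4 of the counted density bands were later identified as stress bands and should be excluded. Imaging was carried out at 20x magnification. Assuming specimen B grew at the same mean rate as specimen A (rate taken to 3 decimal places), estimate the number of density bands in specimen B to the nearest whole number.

354 density bands

Specimen A: true density band count = 574 − 4 = 570.
Specimen A: with 2 density bands per year, 570 / 2 = 285 years.
A: 865.8 mm over 285 years gives 865.8 / 285 ≈ 3.038 mm/year.
Specimen B: 537.3 mm / 3.038 mm per year = 176.86 years; at 2 density bands per year that is 176.86 × 2 ≈ 354 density bands.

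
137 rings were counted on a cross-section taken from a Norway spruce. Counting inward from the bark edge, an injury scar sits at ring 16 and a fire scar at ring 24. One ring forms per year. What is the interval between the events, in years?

24 − 16 = 8 rings lie between the two events.
At one ring per year, 8 years elapsed between them.

8 years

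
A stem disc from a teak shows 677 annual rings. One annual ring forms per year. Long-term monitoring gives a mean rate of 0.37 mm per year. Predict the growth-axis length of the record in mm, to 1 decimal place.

677 years of growth are recorded.
Predicted length = 0.37 mm/year × 677 years = 250.5 mm.

250.5 mm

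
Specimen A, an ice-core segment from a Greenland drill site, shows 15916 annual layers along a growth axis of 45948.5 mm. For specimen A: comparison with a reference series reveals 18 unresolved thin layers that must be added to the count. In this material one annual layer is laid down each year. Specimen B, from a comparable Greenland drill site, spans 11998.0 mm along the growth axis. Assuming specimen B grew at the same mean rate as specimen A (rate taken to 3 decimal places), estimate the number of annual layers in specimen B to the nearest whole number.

4160 annual layers

Specimen A: after corrections the count is 15916 + 18 = 15934 annual layers.
A: Extension rate ≈ 45948.5 / 15934 = 2.884 mm/yr.
B spans 11998.0 / 2.884 = 4160.19 years ≈ 4160 annual layers.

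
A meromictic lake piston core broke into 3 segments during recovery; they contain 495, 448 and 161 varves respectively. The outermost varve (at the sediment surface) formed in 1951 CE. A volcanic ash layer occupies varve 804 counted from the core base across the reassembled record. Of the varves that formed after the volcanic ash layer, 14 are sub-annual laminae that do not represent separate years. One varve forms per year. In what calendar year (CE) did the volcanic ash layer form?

1665 CE

Total varves = 495 + 448 + 161 = 1104.
The volcanic ash layer sits at varve 804 from the core base, so 1104 − 804 = 300 varves formed after it.
Excluding 14 false varves: 300 − 14 = 286.
Counting back 286 years from 1951 CE places the volcanic ash layer in 1951 − 286 = 1665 CE.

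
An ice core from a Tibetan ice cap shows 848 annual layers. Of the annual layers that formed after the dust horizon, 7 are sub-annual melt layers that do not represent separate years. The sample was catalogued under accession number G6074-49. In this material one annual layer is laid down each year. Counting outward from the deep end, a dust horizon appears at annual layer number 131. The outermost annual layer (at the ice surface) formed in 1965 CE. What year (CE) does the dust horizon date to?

1255 CE

The dust horizon sits at annual layer 131 from the deep end, so 848 − 131 = 717 annual layers formed after it.
Removing the 7 false annual layers leaves 717 − 7 = 710 true annual layers beyond the dust horizon.
Counting back 710 years from 1965 CE places the dust horizon in 1965 − 710 = 1255 CE.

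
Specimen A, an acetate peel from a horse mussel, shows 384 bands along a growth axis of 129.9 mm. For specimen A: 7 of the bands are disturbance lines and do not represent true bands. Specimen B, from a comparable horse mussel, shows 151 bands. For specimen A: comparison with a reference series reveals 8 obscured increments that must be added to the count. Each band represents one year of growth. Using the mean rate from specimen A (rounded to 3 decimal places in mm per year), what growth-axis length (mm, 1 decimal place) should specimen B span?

Specimen A: true band count = 384 − 7 + 8 = 385.
A: Extension rate ≈ 129.9 / 385 = 0.337 mm per year.
For B, 0.337 mm/year × 151 years = 50.9 mm.

50.9 mm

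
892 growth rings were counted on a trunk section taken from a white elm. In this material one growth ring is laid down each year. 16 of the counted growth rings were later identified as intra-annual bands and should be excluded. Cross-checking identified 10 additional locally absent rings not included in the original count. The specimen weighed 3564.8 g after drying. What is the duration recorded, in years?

True growth ring count = 892 − 16 + 10 = 886.
One growth ring per year makes the duration 886 years.

886 years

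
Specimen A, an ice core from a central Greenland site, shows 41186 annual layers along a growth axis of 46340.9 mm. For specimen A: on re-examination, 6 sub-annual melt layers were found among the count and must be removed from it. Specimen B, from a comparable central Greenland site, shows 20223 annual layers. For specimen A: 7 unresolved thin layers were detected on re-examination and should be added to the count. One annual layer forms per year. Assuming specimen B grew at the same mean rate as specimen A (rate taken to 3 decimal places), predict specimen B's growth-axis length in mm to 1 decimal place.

Specimen A: adjusted count: 41186 − 6 + 7 = 41187 annual layers.
A: 46340.9 mm over 41187 years gives 46340.9 / 41187 ≈ 1.125 mm/year.
Length of B = 1.125 × 20223 = 22750.9 mm.

22750.9 mm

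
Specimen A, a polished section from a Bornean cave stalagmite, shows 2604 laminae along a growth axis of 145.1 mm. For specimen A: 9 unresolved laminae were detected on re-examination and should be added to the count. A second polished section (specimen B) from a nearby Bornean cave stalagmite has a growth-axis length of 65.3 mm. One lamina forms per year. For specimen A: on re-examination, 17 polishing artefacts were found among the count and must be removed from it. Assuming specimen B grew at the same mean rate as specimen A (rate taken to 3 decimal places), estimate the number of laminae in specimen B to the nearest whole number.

1166 laminae

Specimen A: true lamina count = 2604 − 17 + 9 = 2596.
A: Extension rate ≈ 145.1 / 2596 = 0.056 mm/yr.
Specimen B: 65.3 mm / 0.056 mm per year = 1166.07 years ≈ 1166 laminae.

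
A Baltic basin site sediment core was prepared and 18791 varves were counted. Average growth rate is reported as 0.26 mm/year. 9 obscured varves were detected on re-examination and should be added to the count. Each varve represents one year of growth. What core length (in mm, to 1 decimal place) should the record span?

4888.0 mm

Adjusted count: 18791 + 9 = 18800 varves.
18800 years at 0.26 mm/year gives 0.26 × 18800 = 4888.0 mm.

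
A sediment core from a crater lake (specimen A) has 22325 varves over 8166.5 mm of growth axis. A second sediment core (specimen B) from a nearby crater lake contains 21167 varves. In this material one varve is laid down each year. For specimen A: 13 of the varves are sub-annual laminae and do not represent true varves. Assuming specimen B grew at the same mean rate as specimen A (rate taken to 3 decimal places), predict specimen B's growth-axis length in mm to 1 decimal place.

Specimen A: true varve count = 22325 − 13 = 22312.
A: Extension rate ≈ 8166.5 / 22312 = 0.366 mm per year.
Length of B = 0.366 × 21167 = 7747.1 mm.

7747.1 mm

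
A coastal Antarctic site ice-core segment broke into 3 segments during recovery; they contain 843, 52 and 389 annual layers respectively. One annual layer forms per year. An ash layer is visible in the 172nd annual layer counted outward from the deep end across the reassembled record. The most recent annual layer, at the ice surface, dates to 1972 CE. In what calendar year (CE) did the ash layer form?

Total annual layers = 843 + 52 + 389 = 1284.
1284 − 172 = 1112 annual layers lie beyond the ash layer toward the ice surface.
1972 − 1112 = 860 CE.

860 CE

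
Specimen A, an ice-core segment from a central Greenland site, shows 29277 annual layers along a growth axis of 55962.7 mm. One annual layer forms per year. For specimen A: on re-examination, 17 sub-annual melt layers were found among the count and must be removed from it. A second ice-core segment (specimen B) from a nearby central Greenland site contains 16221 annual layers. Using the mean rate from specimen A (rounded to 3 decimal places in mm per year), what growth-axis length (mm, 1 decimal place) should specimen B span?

Specimen A: correcting the raw count gives 29277 − 17 = 29260 true annual layers.
A: Extension rate ≈ 55962.7 / 29260 = 1.913 mm per year.
Length of B = 1.913 × 16221 = 31030.8 mm.

31030.8 mm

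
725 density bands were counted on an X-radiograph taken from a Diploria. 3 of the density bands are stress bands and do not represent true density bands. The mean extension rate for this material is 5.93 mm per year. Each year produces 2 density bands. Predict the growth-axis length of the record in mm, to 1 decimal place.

2140.7 mm

After corrections the count is 725 − 3 = 722 density bands.
722 density bands at 2 per year is 722 / 2 = 361 years.
361 years at 5.93 mm/year gives 5.93 × 361 = 2140.7 mm.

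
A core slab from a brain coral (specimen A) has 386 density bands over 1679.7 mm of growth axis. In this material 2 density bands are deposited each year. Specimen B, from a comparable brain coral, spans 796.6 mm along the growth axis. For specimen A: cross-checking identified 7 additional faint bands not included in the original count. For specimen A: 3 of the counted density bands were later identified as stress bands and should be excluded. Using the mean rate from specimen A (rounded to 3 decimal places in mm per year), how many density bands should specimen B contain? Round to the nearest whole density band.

185 density bands

Specimen A: after corrections the count is 386 − 3 + 7 = 390 density bands.
Specimen A: 390 density bands at 2 per year is 390 / 2 = 195 years.
A: Mean rate = 1679.7 mm / 195 years ≈ 8.614 mm/yr.
For B, 796.6 / 8.614 = 92.48 years; at 2 density bands per year that is 92.48 × 2 ≈ 185 density bands.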